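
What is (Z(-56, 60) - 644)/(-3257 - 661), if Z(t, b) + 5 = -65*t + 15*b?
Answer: -1297/1306 ≈ -0.99311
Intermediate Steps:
Z(t, b) = -5 - 65*t + 15*b (Z(t, b) = -5 + (-65*t + 15*b) = -5 - 65*t + 15*b)
(Z(-56, 60) - 644)/(-3257 - 661) = ((-5 - 65*(-56) + 15*60) - 644)/(-3257 - 661) = ((-5 + 3640 + 900) - 644)/(-3918) = (4535 - 644)*(-1/3918) = 3891*(-1/3918) = -1297/1306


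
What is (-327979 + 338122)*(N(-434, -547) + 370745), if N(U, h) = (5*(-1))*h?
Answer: 3788207640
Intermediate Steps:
N(U, h) = -5*h
(-327979 + 338122)*(N(-434, -547) + 370745) = (-327979 + 338122)*(-5*(-547) + 370745) = 10143*(2735 + 370745) = 10143*373480 = 3788207640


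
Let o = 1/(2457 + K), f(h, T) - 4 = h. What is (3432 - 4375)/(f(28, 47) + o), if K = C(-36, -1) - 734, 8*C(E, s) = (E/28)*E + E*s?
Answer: -497453/16881 ≈ -29.468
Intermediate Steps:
f(h, T) = 4 + h
C(E, s) = E**2/224 + E*s/8 (C(E, s) = ((E/28)*E + E*s)/8 = (E**2/28 + E*s)/8 = E**2/224 + E*s/8)
K = -5066/7 (K = (1/224)*(-36)*(-36 + 28*(-1)) - 734 = (1/224)*(-36)*(-36 - 28) - 734 = (1/224)*(-36)*(-64) - 734 = 72/7 - 734 = -5066/7 ≈ -723.71)
o = 7/12133 (o = 1/(2457 - 5066/7) = 1/(12133/7) = 7/12133 ≈ 0.00057694)
(3432 - 4375)/(f(28, 47) + o) = (3432 - 4375)/((4 + 28) + 7/12133) = -943/(32 + 7/12133) = -943/388263/12133 = -943*12133/388263 = -497453/16881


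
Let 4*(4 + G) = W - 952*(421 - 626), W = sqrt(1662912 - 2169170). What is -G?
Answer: -48786 - I*sqrt(506258)/4 ≈ -48786.0 - 177.88*I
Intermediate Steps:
W = I*sqrt(506258) (W = sqrt(-506258) = I*sqrt(506258) ≈ 711.52*I)
G = 48786 + I*sqrt(506258)/4 (G = -4 + (I*sqrt(506258) - 952*(421 - 626))/4 = -4 + (I*sqrt(506258) - 952*(-205))/4 = -4 + (I*sqrt(506258) + 195160)/4 = -4 + (195160 + I*sqrt(506258))/4 = -4 + (48790 + I*sqrt(506258)/4) = 48786 + I*sqrt(506258)/4 ≈ 48786.0 + 177.88*I)
-G = -(48786 + I*sqrt(506258)/4) = -48786 - I*sqrt(506258)/4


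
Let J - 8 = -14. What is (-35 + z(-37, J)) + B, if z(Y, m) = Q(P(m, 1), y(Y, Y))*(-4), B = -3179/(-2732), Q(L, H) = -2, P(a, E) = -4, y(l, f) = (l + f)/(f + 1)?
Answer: -70585/2732 ≈ -25.836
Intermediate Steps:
y(l, f) = (f + l)/(1 + f)
J = -6 (J = 8 - 14 = -6)
B = 3179/2732 (B = -3179*(-1/2732) = 3179/2732 ≈ 1.1636)
z(Y, m) = 8 (z(Y, m) = -2*(-4) = 8)
(-35 + z(-37, J)) + B = (-35 + 8) + 3179/2732 = -27 + 3179/2732 = -70585/2732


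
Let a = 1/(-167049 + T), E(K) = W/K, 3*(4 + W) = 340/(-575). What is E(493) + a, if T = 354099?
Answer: -622249/73136550 ≈ -0.0085080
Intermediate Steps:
W = -1448/345 (W = -4 + (340/(-575))/3 = -4 + (340*(-1/575))/3 = -4 + (1/3)*(-68/115) = -4 - 68/345 = -1448/345 ≈ -4.1971)
E(K) = -1448/(345*K)
a = 1/187050 (a = 1/(-167049 + 354099) = 1/187050 ≈ 5.3462e-6)
E(493) + a = -1448/345/493 + 1/187050 = -1448/345*1/493 + 1/187050 = -1448/170085 + 1/187050 = -622249/73136550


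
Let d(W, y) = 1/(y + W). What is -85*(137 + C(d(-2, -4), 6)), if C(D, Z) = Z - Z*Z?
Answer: -9095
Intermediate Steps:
d(W, y) = 1/(W + y)
C(D, Z) = Z - Z²
-85*(137 + C(d(-2, -4), 6)) = -85*(137 + 6*(1 - 1*6)) = -85*(137 + 6*(1 - 6)) = -85*(137 + 6*(-5)) = -85*(137 - 30) = -85*107 = -9095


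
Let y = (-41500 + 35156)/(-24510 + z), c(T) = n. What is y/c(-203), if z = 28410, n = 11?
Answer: -122/825 ≈ -0.14788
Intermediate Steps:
c(T) = 11
y = -122/75 (y = (-41500 + 35156)/(-24510 + 28410) = -6344/3900 = -6344*1/3900 = -122/75 ≈ -1.6267)
y/c(-203) = -122/75/11 = -122/75*1/11 = -122/825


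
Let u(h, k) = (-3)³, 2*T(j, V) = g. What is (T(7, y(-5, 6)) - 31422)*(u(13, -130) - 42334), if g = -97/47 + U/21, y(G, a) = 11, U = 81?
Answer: 437908659023/329 ≈ 1.3310e+9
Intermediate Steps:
g = 590/329 (g = -97/47 + 81/21 = -97*1/47 + 81*(1/21) = -97/47 + 27/7 = 590/329 ≈ 1.7933)
T(j, V) = 295/329 (T(j, V) = (½)*(590/329) = 295/329)
u(h, k) = -27
(T(7, y(-5, 6)) - 31422)*(u(13, -130) - 42334) = (295/329 - 31422)*(-27 - 42334) = -10337543/329*(-42361) = 437908659023/329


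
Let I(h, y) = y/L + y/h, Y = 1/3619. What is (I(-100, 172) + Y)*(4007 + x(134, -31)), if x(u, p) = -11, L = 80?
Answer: 155561283/90475 ≈ 1719.4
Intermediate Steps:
Y = 1/3619 ≈ 0.00027632
I(h, y) = y/80 + y/h
(I(-100, 172) + Y)*(4007 + x(134, -31)) = (((1/80)*172 + 172/(-100)) + 1/3619)*(4007 - 11) = ((43/20 + 172*(-1/100)) + 1/3619)*3996 = ((43/20 - 43/25) + 1/3619)*3996 = (43/100 + 1/3619)*3996 = (155717/361900)*3996 = 155561283/90475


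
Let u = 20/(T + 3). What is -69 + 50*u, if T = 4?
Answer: 517/7 ≈ 73.857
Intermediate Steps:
u = 20/7 (u = 20/(4 + 3) = 20/7 ≈ 2.8571)
-69 + 50*u = -69 + 50*(20/7) = -69 + 1000/7 = 517/7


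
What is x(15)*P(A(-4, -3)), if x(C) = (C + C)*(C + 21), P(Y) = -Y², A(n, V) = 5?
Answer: -27000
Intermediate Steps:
x(C) = 2*C*(21 + C) (x(C) = (2*C)*(21 + C) = 2*C*(21 + C))
x(15)*P(A(-4, -3)) = (2*15*(21 + 15))*(-1*5²) = (2*15*36)*(-1*25) = 1080*(-25) = -27000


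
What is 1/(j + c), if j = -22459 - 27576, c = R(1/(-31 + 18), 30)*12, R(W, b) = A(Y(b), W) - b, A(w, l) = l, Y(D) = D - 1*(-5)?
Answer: -13/655147 ≈ -1.9843e-5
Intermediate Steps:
Y(D) = 5 + D (Y(D) = D + 5 = 5 + D)
R(W, b) = W - b
c = -4692/13 (c = (1/(-31 + 18) - 1*30)*12 = (1/(-13) - 30)*12 = (-1/13 - 30)*12 = -391/13*12 = -4692/13 ≈ -360.92)
j = -50035
1/(j + c) = 1/(-50035 - 4692/13) = 1/(-655147/13) = -13/655147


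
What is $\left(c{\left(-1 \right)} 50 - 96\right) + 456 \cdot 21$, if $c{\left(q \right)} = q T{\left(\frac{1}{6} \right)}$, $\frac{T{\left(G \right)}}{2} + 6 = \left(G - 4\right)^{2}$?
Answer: $\frac{77495}{9} \approx 8610.6$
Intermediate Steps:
$T{\left(G \right)} = -12 + 2 \left(-4 + G\right)^{2}$ ($T{\left(G \right)} = -12 + 2 \left(G - 4\right)^{2} = -12 + 2 \left(-4 + G\right)^{2}$)
$c{\left(q \right)} = \frac{313 q}{18}$ ($c{\left(q \right)} = q \left(-12 + 2 \left(-4 + \frac{1}{6}\right)^{2}\right) = q \left(-12 + 2 \left(- \frac{23}{6}\right)^{2}\right) = q \left(-12 + 2 \cdot \frac{529}{36}\right) = q \left(-12 + \frac{529}{18}\right) = q \frac{313}{18} = \frac{313 q}{18}$)
$\left(c{\left(-1 \right)} 50 - 96\right) + 456 \cdot 21 = \left(\frac{313}{18} \left(-1\right) 50 - 96\right) + 456 \cdot 21 = \left(\left(- \frac{313}{18}\right) 50 - 96\right) + 9576 = \left(- \frac{7825}{9} - 96\right) + 9576 = - \frac{8689}{9} + 9576 = \frac{77495}{9}$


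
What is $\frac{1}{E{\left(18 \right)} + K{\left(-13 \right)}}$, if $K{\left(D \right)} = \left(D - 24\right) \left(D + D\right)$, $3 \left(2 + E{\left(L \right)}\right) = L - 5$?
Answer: $\frac{3}{2893} \approx 0.001037$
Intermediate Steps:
$E{\left(L \right)} = - \frac{11}{3} + \frac{L}{3}$ ($E{\left(L \right)} = -2 + \frac{L - 5}{3} = -2 + \frac{-5 + L}{3} = -2 + \left(- \frac{5}{3} + \frac{L}{3}\right) = - \frac{11}{3} + \frac{L}{3}$)
$K{\left(D \right)} = 2 D \left(-24 + D\right)$ ($K{\left(D \right)} = \left(-24 + D\right) 2 D = 2 D \left(-24 + D\right)$)
$\frac{1}{E{\left(18 \right)} + K{\left(-13 \right)}} = \frac{1}{\left(- \frac{11}{3} + \frac{1}{3} \cdot 18\right) + 2 \left(-13\right) \left(-24 - 13\right)} = \frac{1}{\left(- \frac{11}{3} + 6\right) + 2 \left(-13\right) \left(-37\right)} = \frac{1}{\frac{7}{3} + 962} = \frac{1}{\frac{2893}{3}} = \frac{3}{2893}$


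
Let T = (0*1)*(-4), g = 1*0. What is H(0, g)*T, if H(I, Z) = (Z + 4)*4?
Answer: 0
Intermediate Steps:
g = 0
H(I, Z) = 16 + 4*Z (H(I, Z) = (4 + Z)*4 = 16 + 4*Z)
T = 0 (T = 0*(-4) = 0)
H(0, g)*T = (16 + 4*0)*0 = (16 + 0)*0 = 16*0 = 0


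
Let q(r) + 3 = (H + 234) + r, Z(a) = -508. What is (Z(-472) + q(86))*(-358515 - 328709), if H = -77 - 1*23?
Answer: 199982184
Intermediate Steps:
H = -100 (H = -77 - 23 = -100)
q(r) = 131 + r (q(r) = -3 + ((-100 + 234) + r) = -3 + (134 + r) = 131 + r)
(Z(-472) + q(86))*(-358515 - 328709) = (-508 + (131 + 86))*(-358515 - 328709) = (-508 + 217)*(-687224) = -291*(-687224) = 199982184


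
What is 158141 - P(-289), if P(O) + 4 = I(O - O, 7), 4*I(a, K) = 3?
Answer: 632577/4 ≈ 1.5814e+5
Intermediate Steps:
I(a, K) = 3/4 (I(a, K) = (1/4)*3 = 3/4)
P(O) = -13/4 (P(O) = -4 + 3/4 = -13/4)
158141 - P(-289) = 158141 - 1*(-13/4) = 158141 + 13/4 = 632577/4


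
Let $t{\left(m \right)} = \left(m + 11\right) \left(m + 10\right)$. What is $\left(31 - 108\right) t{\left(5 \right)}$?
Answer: $-18480$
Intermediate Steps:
$t{\left(m \right)} = \left(10 + m\right) \left(11 + m\right)$ ($t{\left(m \right)} = \left(11 + m\right) \left(10 + m\right) = \left(10 + m\right) \left(11 + m\right)$)
$\left(31 - 108\right) t{\left(5 \right)} = \left(31 - 108\right) \left(110 + 5^{2} + 21 \cdot 5\right) = - 77 \left(110 + 25 + 105\right) = \left(-77\right) 240 = -18480$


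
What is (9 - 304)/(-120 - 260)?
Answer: 59/76 ≈ 0.77632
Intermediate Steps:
(9 - 304)/(-120 - 260) = -295/(-380) = -295*(-1/380) = 59/76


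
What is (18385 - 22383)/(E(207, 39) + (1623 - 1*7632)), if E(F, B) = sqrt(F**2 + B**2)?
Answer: 8007994/12021237 + 3998*sqrt(4930)/12021237 ≈ 0.68951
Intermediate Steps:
E(F, B) = sqrt(B**2 + F**2)
(18385 - 22383)/(E(207, 39) + (1623 - 1*7632)) = (18385 - 22383)/(sqrt(39**2 + 207**2) + (1623 - 1*7632)) = -3998/(sqrt(1521 + 42849) + (1623 - 7632)) = -3998/(sqrt(44370) - 6009) = -3998/(3*sqrt(4930) - 6009) = -3998/(-6009 + 3*sqrt(4930))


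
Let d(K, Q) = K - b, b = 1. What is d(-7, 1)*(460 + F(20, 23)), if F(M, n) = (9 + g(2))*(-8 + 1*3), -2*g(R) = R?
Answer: -3360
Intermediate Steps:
g(R) = -R/2
d(K, Q) = -1 + K (d(K, Q) = K - 1*1 = K - 1 = -1 + K)
F(M, n) = -40 (F(M, n) = (9 - ½*2)*(-8 + 1*3) = (9 - 1)*(-8 + 3) = 8*(-5) = -40)
d(-7, 1)*(460 + F(20, 23)) = (-1 - 7)*(460 - 40) = -8*420 = -3360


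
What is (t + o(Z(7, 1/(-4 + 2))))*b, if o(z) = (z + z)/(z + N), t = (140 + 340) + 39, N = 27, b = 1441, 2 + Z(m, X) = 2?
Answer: 747879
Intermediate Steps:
Z(m, X) = 0 (Z(m, X) = -2 + 2 = 0)
t = 519 (t = 480 + 39 = 519)
o(z) = 2*z/(27 + z) (o(z) = (z + z)/(z + 27) = (2*z)/(27 + z) = 2*z/(27 + z))
(t + o(Z(7, 1/(-4 + 2))))*b = (519 + 2*0/(27 + 0))*1441 = (519 + 2*0/27)*1441 = (519 + 2*0*(1/27))*1441 = (519 + 0)*1441 = 519*1441 = 747879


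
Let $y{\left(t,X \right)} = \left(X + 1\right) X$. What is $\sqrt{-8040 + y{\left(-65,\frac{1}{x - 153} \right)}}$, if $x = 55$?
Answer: $\frac{i \sqrt{77216257}}{98} \approx 89.666 i$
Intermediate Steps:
$y{\left(t,X \right)} = X \left(1 + X\right)$ ($y{\left(t,X \right)} = \left(1 + X\right) X = X \left(1 + X\right)$)
$\sqrt{-8040 + y{\left(-65,\frac{1}{x - 153} \right)}} = \sqrt{-8040 + \frac{1 + \frac{1}{55 - 153}}{55 - 153}} = \sqrt{-8040 + \frac{1 + \frac{1}{-98}}{-98}} = \sqrt{-8040 - \frac{1 - \frac{1}{98}}{98}} = \sqrt{-8040 - \frac{97}{9604}} = \sqrt{- \frac{77216257}{9604}} = \frac{i \sqrt{77216257}}{98}$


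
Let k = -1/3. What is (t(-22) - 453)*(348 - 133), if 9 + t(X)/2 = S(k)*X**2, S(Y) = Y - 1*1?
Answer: -1136275/3 ≈ -3.7876e+5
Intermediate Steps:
k = -1/3 (k = -1*1/3 = -1/3 ≈ -0.33333)
S(Y) = -1 + Y (S(Y) = Y - 1 = -1 + Y)
t(X) = -18 - 8*X**2/3 (t(X) = -18 + 2*((-1 - 1/3)*X**2) = -18 + 2*(-4*X**2/3) = -18 - 8*X**2/3)
(t(-22) - 453)*(348 - 133) = ((-18 - 8/3*(-22)**2) - 453)*(348 - 133) = ((-18 - 8/3*484) - 453)*215 = ((-18 - 3872/3) - 453)*215 = (-3926/3 - 453)*215 = -5285/3*215 = -1136275/3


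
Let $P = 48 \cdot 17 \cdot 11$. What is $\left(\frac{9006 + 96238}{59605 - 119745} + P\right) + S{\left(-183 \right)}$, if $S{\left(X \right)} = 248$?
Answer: $\frac{138656529}{15035} \approx 9222.3$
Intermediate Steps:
$P = 8976$ ($P = 816 \cdot 11 = 8976$)
$\left(\frac{9006 + 96238}{59605 - 119745} + P\right) + S{\left(-183 \right)} = \left(\frac{9006 + 96238}{59605 - 119745} + 8976\right) + 248 = \left(\frac{105244}{-60140} + 8976\right) + 248 = \left(105244 \left(- \frac{1}{60140}\right) + 8976\right) + 248 = \left(- \frac{26311}{15035} + 8976\right) + 248 = \frac{134927849}{15035} + 248 = \frac{138656529}{15035}$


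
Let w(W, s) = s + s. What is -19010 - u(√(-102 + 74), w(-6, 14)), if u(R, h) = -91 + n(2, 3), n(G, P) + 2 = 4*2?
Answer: -18925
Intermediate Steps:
n(G, P) = 6 (n(G, P) = -2 + 4*2 = -2 + 8 = 6)
w(W, s) = 2*s
u(R, h) = -85 (u(R, h) = -91 + 6 = -85)
-19010 - u(√(-102 + 74), w(-6, 14)) = -19010 - 1*(-85) = -19010 + 85 = -18925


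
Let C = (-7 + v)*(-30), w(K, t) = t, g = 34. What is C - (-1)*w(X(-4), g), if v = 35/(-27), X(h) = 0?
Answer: 2546/9 ≈ 282.89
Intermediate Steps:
v = -35/27 (v = 35*(-1/27) = -35/27 ≈ -1.2963)
C = 2240/9 (C = (-7 - 35/27)*(-30) = -224/27*(-30) = 2240/9 ≈ 248.89)
C - (-1)*w(X(-4), g) = 2240/9 - (-1)*34 = 2240/9 - 1*(-34) = 2240/9 + 34 = 2546/9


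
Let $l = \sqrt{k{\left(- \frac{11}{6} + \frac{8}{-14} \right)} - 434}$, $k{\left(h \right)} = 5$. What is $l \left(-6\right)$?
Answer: $- 6 i \sqrt{429} \approx - 124.27 i$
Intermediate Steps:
$l = i \sqrt{429}$ ($l = \sqrt{5 - 434} = \sqrt{-429} = i \sqrt{429} \approx 20.712 i$)
$l \left(-6\right) = i \sqrt{429} \left(-6\right) = - 6 i \sqrt{429}$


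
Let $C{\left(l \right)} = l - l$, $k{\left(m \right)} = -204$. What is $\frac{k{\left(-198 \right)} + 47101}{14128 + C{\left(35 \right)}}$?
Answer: $\frac{46897}{14128} \approx 3.3194$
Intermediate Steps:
$C{\left(l \right)} = 0$
$\frac{k{\left(-198 \right)} + 47101}{14128 + C{\left(35 \right)}} = \frac{-204 + 47101}{14128 + 0} = \frac{46897}{14128}$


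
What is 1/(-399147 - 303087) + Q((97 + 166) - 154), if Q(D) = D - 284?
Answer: -122890951/702234 ≈ -175.00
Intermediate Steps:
Q(D) = -284 + D
1/(-399147 - 303087) + Q((97 + 166) - 154) = 1/(-399147 - 303087) + (-284 + ((97 + 166) - 154)) = 1/(-702234) + (-284 + (263 - 154)) = -1/702234 + (-284 + 109) = -1/702234 - 175 = -122890951/702234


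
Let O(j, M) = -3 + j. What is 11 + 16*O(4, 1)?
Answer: 27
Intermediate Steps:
11 + 16*O(4, 1) = 11 + 16*(-3 + 4) = 11 + 16*1 = 11 + 16 = 27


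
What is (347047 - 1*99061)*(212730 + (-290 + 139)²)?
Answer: 58408390566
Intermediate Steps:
(347047 - 1*99061)*(212730 + (-290 + 139)²) = (347047 - 99061)*(212730 + (-151)²) = 247986*(212730 + 22801) = 247986*235531 = 58408390566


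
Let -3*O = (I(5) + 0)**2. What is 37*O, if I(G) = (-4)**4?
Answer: -2424832/3 ≈ -8.0828e+5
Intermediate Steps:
I(G) = 256
O = -65536/3 (O = -(256 + 0)**2/3 = -1/3*256**2 = -1/3*65536 = -65536/3 ≈ -21845.)
37*O = 37*(-65536/3) = -2424832/3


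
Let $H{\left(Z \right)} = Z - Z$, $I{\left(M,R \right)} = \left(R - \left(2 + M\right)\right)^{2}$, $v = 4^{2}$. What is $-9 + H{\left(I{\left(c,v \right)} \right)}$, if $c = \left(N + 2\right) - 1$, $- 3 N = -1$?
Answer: $-9$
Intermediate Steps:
$N = \frac{1}{3}$ ($N = \left(- \frac{1}{3}\right) \left(-1\right) = \frac{1}{3} \approx 0.33333$)
$c = \frac{4}{3}$ ($c = \left(\frac{1}{3} + 2\right) - 1 = \frac{7}{3} - 1 = \frac{4}{3} \approx 1.3333$)
$v = 16$
$I{\left(M,R \right)} = \left(-2 + R - M\right)^{2}$
$H{\left(Z \right)} = 0$
$-9 + H{\left(I{\left(c,v \right)} \right)} = -9 + 0 = -9$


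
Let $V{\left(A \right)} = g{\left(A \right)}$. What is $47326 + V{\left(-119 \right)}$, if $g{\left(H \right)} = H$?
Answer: $47207$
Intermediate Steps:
$V{\left(A \right)} = A$
$47326 + V{\left(-119 \right)} = 47326 - 119 = 47207$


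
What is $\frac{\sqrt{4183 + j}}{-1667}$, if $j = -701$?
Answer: $- \frac{\sqrt{3482}}{1667} \approx -0.035398$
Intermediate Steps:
$\frac{\sqrt{4183 + j}}{-1667} = \frac{\sqrt{4183 - 701}}{-1667} = \sqrt{3482} \left(- \frac{1}{1667}\right) = - \frac{\sqrt{3482}}{1667}$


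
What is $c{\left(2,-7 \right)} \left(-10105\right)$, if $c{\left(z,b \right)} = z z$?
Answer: $-40420$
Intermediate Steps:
$c{\left(z,b \right)} = z^{2}$
$c{\left(2,-7 \right)} \left(-10105\right) = 2^{2} \left(-10105\right) = 4 \left(-10105\right) = -40420$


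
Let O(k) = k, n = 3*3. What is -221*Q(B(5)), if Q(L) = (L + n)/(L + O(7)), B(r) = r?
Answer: -1547/6 ≈ -257.83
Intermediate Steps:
n = 9
Q(L) = (9 + L)/(7 + L) (Q(L) = (L + 9)/(L + 7) = (9 + L)/(7 + L))
-221*Q(B(5)) = -221*(9 + 5)/(7 + 5) = -221*14/12 = -221*7/6 = -1547/6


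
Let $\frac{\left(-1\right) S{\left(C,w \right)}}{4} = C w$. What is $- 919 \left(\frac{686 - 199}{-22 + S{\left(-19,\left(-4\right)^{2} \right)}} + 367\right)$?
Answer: $- \frac{403151515}{1194} \approx -3.3765 \cdot 10^{5}$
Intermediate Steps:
$S{\left(C,w \right)} = - 4 C w$
$- 919 \left(\frac{686 - 199}{-22 + S{\left(-19,\left(-4\right)^{2} \right)}} + 367\right) = - 919 \left(\frac{686 - 199}{-22 - - 76 \left(-4\right)^{2}} + 367\right) = - 919 \left(\frac{487}{-22 - \left(-76\right) 16} + 367\right) = - 919 \left(\frac{487}{-22 + 1216} + 367\right) = - 919 \left(\frac{487}{1194} + 367\right) = \left(-919\right) \frac{438685}{1194} = - \frac{403151515}{1194}$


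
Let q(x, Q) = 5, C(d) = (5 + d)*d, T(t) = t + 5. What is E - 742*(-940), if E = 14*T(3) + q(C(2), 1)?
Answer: 697597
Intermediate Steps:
T(t) = 5 + t
C(d) = d*(5 + d)
E = 117 (E = 14*(5 + 3) + 5 = 14*8 + 5 = 112 + 5 = 117)
E - 742*(-940) = 117 - 742*(-940) = 117 + 697480 = 697597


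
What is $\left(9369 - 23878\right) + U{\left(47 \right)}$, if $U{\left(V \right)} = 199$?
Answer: $-14310$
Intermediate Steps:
$\left(9369 - 23878\right) + U{\left(47 \right)} = \left(9369 - 23878\right) + 199 = -14509 + 199 = -14310$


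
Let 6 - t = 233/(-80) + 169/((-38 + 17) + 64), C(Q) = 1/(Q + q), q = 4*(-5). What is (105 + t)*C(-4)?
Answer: -126113/27520 ≈ -4.5826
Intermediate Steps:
q = -20
C(Q) = 1/(-20 + Q) (C(Q) = 1/(Q - 20) = 1/(-20 + Q))
t = 17139/3440 (t = 6 - (233/(-80) + 169/((-38 + 17) + 64)) = 6 - (233*(-1/80) + 169/(-21 + 64)) = 6 - (-233/80 + 169/43) = 6 - 1*3501/3440 = 6 - 3501/3440 = 17139/3440 ≈ 4.9823)
(105 + t)*C(-4) = (105 + 17139/3440)/(-20 - 4) = (378339/3440)/(-24) = (378339/3440)*(-1/24) = -126113/27520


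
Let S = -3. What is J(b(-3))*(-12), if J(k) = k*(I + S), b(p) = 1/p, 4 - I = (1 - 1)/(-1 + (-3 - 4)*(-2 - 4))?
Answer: 4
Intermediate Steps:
I = 4 (I = 4 - (1 - 1)/(-1 + (-3 - 4)*(-2 - 4)) = 4 - 0/(-1 - 7*(-6)) = 4 - 0/(-1 + 42) = 4 - 0/41 = 4 - 1*0 = 4 + 0 = 4)
J(k) = k (J(k) = k*(4 - 3) = k*1 = k)
J(b(-3))*(-12) = -12/(-3) = -⅓*(-12) = 4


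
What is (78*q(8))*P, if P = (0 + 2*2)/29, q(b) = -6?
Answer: -1872/29 ≈ -64.552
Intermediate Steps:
P = 4/29 (P = (0 + 4)*(1/29) = 4*(1/29) = 4/29 ≈ 0.13793)
(78*q(8))*P = (78*(-6))*(4/29) = -468*4/29 = -1872/29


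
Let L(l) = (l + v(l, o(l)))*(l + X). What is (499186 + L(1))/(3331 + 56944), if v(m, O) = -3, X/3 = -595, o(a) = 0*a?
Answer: 502754/60275 ≈ 8.3410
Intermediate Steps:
o(a) = 0
X = -1785 (X = 3*(-595) = -1785)
L(l) = (-1785 + l)*(-3 + l) (L(l) = (l - 3)*(l - 1785) = (-3 + l)*(-1785 + l) = (-1785 + l)*(-3 + l))
(499186 + L(1))/(3331 + 56944) = (499186 + (5355 + 1**2 - 1788*1))/(3331 + 56944) = (499186 + (5355 + 1 - 1788))/60275 = (499186 + 3568)*(1/60275) = 502754*(1/60275) = 502754/60275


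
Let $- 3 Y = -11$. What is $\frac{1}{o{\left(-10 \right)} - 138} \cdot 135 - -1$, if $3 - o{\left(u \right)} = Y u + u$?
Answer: $- \frac{28}{53} \approx -0.5283$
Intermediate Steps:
$Y = \frac{11}{3}$ ($Y = \left(- \frac{1}{3}\right) \left(-11\right) = \frac{11}{3} \approx 3.6667$)
$o{\left(u \right)} = 3 - \frac{14 u}{3}$ ($o{\left(u \right)} = 3 - \left(\frac{11 u}{3} + u\right) = 3 - \frac{14 u}{3}$)
$\frac{1}{o{\left(-10 \right)} - 138} \cdot 135 - -1 = \frac{1}{\left(3 - - \frac{140}{3}\right) - 138} \cdot 135 - -1 = \frac{1}{\left(3 + \frac{140}{3}\right) - 138} \cdot 135 + \left(-40 + 41\right) = \frac{1}{\frac{149}{3} - 138} \cdot 135 + 1 = \frac{1}{- \frac{265}{3}} \cdot 135 + 1 = \left(- \frac{3}{265}\right) 135 + 1 = - \frac{81}{53} + 1 = - \frac{28}{53}$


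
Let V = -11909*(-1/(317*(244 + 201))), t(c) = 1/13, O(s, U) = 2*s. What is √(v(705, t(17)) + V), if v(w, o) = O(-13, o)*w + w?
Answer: 2*I*√87681021443135/141065 ≈ 132.76*I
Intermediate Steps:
t(c) = 1/13
v(w, o) = -25*w (v(w, o) = (2*(-13))*w + w = -26*w + w = -25*w)
V = 11909/141065 (V = -11909/(445*(-317)) = -11909/(-141065) = -11909*(-1/141065) = 11909/141065 ≈ 0.084422)
√(v(705, t(17)) + V) = √(-25*705 + 11909/141065) = √(-17625 + 11909/141065) = √(-2486258716/141065) = 2*I*√87681021443135/141065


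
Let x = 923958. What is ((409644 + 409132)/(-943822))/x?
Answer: -29242/31144710267 ≈ -9.3891e-7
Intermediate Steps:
((409644 + 409132)/(-943822))/x = ((409644 + 409132)/(-943822))/923958 = (818776*(-1/943822))*(1/923958) = -409388/471911*1/923958 = -29242/31144710267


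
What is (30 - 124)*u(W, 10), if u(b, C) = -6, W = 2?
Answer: 564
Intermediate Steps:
(30 - 124)*u(W, 10) = (30 - 124)*(-6) = -94*(-6) = 564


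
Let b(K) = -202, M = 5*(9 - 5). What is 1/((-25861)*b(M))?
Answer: 1/5223922 ≈ 1.9143e-7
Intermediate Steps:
M = 20 (M = 5*4 = 20)
1/((-25861)*b(M)) = 1/(-25861*(-202)) = -1/25861*(-1/202) = 1/5223922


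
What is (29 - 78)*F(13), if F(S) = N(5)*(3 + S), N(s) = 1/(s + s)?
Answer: -392/5 ≈ -78.400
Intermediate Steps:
N(s) = 1/(2*s)
F(S) = 3/10 + S/10 (F(S) = ((½)/5)*(3 + S) = ((½)*(⅕))*(3 + S) = (3 + S)/10 = 3/10 + S/10)
(29 - 78)*F(13) = (29 - 78)*(3/10 + (⅒)*13) = -49*(3/10 + 13/10) = -49*8/5 = -392/5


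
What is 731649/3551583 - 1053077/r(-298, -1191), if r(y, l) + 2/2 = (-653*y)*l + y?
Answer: 57769448397196/274373700668333 ≈ 0.21055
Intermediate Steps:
r(y, l) = -1 + y - 653*l*y (r(y, l) = -1 + ((-653*y)*l + y) = -1 + (-653*l*y + y) = -1 + (y - 653*l*y) = -1 + y - 653*l*y)
731649/3551583 - 1053077/r(-298, -1191) = 731649/3551583 - 1053077/(-1 - 298 - 653*(-1191)*(-298)) = 731649*(1/3551583) - 1053077/(-1 - 298 - 231761454) = 243883/1183861 - 1053077/(-231761753) = 243883/1183861 - 1053077*(-1/231761753) = 243883/1183861 + 1053077/231761753 = 57769448397196/274373700668333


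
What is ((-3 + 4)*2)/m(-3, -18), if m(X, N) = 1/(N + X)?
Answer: -42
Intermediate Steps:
((-3 + 4)*2)/m(-3, -18) = ((-3 + 4)*2)/(1/(-18 - 3)) = (1*2)/(1/(-21)) = 2/(-1/21) = 2*(-21) = -42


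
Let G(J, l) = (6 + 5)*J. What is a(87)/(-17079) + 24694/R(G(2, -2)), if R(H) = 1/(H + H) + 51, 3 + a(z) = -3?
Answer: 6185653938/12780785 ≈ 483.98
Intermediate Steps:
G(J, l) = 11*J
a(z) = -6 (a(z) = -3 - 3 = -6)
R(H) = 51 + 1/(2*H) (R(H) = 1/(2*H) + 51 = 51 + 1/(2*H))
a(87)/(-17079) + 24694/R(G(2, -2)) = -6/(-17079) + 24694/(51 + 1/(2*((11*2)))) = -6*(-1/17079) + 24694/(51 + (1/2)/22) = 2/5693 + 24694/(51 + (1/2)*(1/22)) = 2/5693 + 24694/(51 + 1/44) = 2/5693 + 24694/(2245/44) = 2/5693 + 24694*(44/2245) = 2/5693 + 1086536/2245 = 6185653938/12780785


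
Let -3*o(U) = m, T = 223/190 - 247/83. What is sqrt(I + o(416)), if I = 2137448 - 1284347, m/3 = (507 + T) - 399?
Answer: sqrt(212133751048870)/15770 ≈ 923.58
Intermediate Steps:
T = -28421/15770 (T = 223*(1/190) - 247*1/83 = 223/190 - 247/83 = -28421/15770 ≈ -1.8022)
m = 5024217/15770 (m = 3*((507 - 28421/15770) - 399) = 3*(7966969/15770 - 399) = 3*(1674739/15770) = 5024217/15770 ≈ 318.59)
o(U) = -1674739/15770 (o(U) = -1/3*5024217/15770 = -1674739/15770)
I = 853101
sqrt(I + o(416)) = sqrt(853101 - 1674739/15770) = sqrt(13451728031/15770) = sqrt(212133751048870)/15770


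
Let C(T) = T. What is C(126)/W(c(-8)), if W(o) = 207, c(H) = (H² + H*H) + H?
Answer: 14/23 ≈ 0.60870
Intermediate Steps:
c(H) = H + 2*H² (c(H) = (H² + H²) + H = 2*H² + H = H + 2*H²)
C(126)/W(c(-8)) = 126/207 = 126*(1/207) = 14/23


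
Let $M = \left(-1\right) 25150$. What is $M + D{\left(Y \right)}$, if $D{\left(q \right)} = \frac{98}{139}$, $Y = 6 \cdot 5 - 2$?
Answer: $- \frac{3495752}{139} \approx -25149.0$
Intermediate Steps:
$M = -25150$
$Y = 28$ ($Y = 30 - 2 = 28$)
$D{\left(q \right)} = \frac{98}{139}$ ($D{\left(q \right)} = 98 \cdot \frac{1}{139} = \frac{98}{139}$)
$M + D{\left(Y \right)} = -25150 + \frac{98}{139} = - \frac{3495752}{139}$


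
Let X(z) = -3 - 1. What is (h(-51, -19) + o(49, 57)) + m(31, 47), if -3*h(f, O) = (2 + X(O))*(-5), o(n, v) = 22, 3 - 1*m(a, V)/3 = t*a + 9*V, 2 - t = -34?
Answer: -13768/3 ≈ -4589.3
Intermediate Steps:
t = 36 (t = 2 - 1*(-34) = 2 + 34 = 36)
X(z) = -4
m(a, V) = 9 - 108*a - 27*V (m(a, V) = 9 - 3*(36*a + 9*V) = 9 - 3*(9*V + 36*a) = 9 + (-108*a - 27*V) = 9 - 108*a - 27*V)
h(f, O) = -10/3 (h(f, O) = -(2 - 4)*(-5)/3 = -(-2)*(-5)/3 = -⅓*10 = -10/3)
(h(-51, -19) + o(49, 57)) + m(31, 47) = (-10/3 + 22) + (9 - 108*31 - 27*47) = 56/3 + (9 - 3348 - 1269) = 56/3 - 4608 = -13768/3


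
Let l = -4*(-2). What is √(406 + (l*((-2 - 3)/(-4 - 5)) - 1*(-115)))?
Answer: √4729/3 ≈ 22.923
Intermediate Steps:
l = 8
√(406 + (l*((-2 - 3)/(-4 - 5)) - 1*(-115))) = √(406 + (8*((-2 - 3)/(-4 - 5)) - 1*(-115))) = √(406 + (8*(-5/(-9)) + 115)) = √(406 + (8*(-5*(-⅑)) + 115)) = √(406 + (8*(5/9) + 115)) = √(406 + (40/9 + 115)) = √(406 + 1075/9) = √(4729/9) = √4729/3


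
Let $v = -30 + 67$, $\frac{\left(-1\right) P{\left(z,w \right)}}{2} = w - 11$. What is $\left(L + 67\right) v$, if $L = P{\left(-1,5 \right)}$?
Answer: $2923$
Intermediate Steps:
$P{\left(z,w \right)} = 22 - 2 w$ ($P{\left(z,w \right)} = - 2 \left(w - 11\right) = - 2 \left(-11 + w\right) = 22 - 2 w$)
$L = 12$ ($L = 22 - 10 = 12$)
$v = 37$
$\left(L + 67\right) v = \left(12 + 67\right) 37 = 79 \cdot 37 = 2923$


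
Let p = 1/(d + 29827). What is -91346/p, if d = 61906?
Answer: -8379442618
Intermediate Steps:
p = 1/91733 (p = 1/(61906 + 29827) = 1/91733 ≈ 1.0901e-5)
-91346/p = -91346/1/91733 = -91346*91733 = -8379442618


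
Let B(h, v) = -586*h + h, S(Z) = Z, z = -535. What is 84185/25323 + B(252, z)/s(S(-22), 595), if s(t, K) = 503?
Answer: -3690771605/12737469 ≈ -289.76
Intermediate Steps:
B(h, v) = -585*h
84185/25323 + B(252, z)/s(S(-22), 595) = 84185/25323 - 585*252/503 = 84185*(1/25323) - 147420*1/503 = 84185/25323 - 147420/503 = -3690771605/12737469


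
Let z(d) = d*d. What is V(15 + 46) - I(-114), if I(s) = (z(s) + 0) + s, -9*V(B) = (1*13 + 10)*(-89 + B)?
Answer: -115294/9 ≈ -12810.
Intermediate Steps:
V(B) = 2047/9 - 23*B/9 (V(B) = -(1*13 + 10)*(-89 + B)/9 = -(13 + 10)*(-89 + B)/9 = -23*(-89 + B)/9 = -(-2047 + 23*B)/9 = 2047/9 - 23*B/9)
z(d) = d**2
I(s) = s + s**2 (I(s) = (s**2 + 0) + s = s**2 + s = s + s**2)
V(15 + 46) - I(-114) = (2047/9 - 23*(15 + 46)/9) - (-114)*(1 - 114) = (2047/9 - 23/9*61) - (-114)*(-113) = (2047/9 - 1403/9) - 1*12882 = 644/9 - 12882 = -115294/9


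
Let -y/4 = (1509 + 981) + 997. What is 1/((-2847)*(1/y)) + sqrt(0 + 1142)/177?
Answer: 13948/2847 + sqrt(1142)/177 ≈ 5.0901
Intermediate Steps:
y = -13948 (y = -4*((1509 + 981) + 997) = -4*(2490 + 997) = -4*3487 = -13948)
1/((-2847)*(1/y)) + sqrt(0 + 1142)/177 = 1/((-2847)*(1/(-13948))) + sqrt(0 + 1142)/177 = -1/(2847*(-1/13948)) + sqrt(1142)*(1/177) = -1/2847*(-13948) + sqrt(1142)/177 = 13948/2847 + sqrt(1142)/177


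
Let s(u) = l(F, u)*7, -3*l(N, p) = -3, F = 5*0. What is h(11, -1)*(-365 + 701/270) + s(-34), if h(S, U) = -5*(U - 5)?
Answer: -97786/9 ≈ -10865.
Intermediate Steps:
F = 0
l(N, p) = 1 (l(N, p) = -⅓*(-3) = 1)
h(S, U) = 25 - 5*U (h(S, U) = -5*(-5 + U) = 25 - 5*U)
s(u) = 7 (s(u) = 1*7 = 7)
h(11, -1)*(-365 + 701/270) + s(-34) = (25 - 5*(-1))*(-365 + 701/270) + 7 = (25 + 5)*(-365 + 701*(1/270)) + 7 = 30*(-365 + 701/270) + 7 = 30*(-97849/270) + 7 = -97849/9 + 7 = -97786/9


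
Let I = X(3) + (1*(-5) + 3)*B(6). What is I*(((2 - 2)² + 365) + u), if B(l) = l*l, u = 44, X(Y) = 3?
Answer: -28221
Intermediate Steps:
B(l) = l²
I = -69 (I = 3 + (1*(-5) + 3)*6² = 3 + (-5 + 3)*36 = 3 - 2*36 = 3 - 72 = -69)
I*(((2 - 2)² + 365) + u) = -69*(((2 - 2)² + 365) + 44) = -69*((0² + 365) + 44) = -69*((0 + 365) + 44) = -69*(365 + 44) = -69*409 = -28221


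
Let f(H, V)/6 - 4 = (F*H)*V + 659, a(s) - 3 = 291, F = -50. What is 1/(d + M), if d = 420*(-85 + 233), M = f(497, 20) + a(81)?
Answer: -1/2915568 ≈ -3.4299e-7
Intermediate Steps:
a(s) = 294 (a(s) = 3 + 291 = 294)
f(H, V) = 3978 - 300*H*V (f(H, V) = 24 + 6*((-50*H)*V + 659) = 24 + 6*(-50*H*V + 659) = 24 + 6*(659 - 50*H*V) = 24 + (3954 - 300*H*V) = 3978 - 300*H*V)
M = -2977728 (M = (3978 - 300*497*20) + 294 = (3978 - 2982000) + 294 = -2978022 + 294 = -2977728)
d = 62160 (d = 420*148 = 62160)
1/(d + M) = 1/(62160 - 2977728) = 1/(-2915568) = -1/2915568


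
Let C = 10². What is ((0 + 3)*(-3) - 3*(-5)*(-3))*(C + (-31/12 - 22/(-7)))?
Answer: -76023/14 ≈ -5430.2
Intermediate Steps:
C = 100
((0 + 3)*(-3) - 3*(-5)*(-3))*(C + (-31/12 - 22/(-7))) = ((0 + 3)*(-3) - 3*(-5)*(-3))*(100 + (-31/12 - 22/(-7))) = (3*(-3) + 15*(-3))*(100 + (-31*1/12 - 22*(-⅐))) = (-9 - 45)*(100 + (-31/12 + 22/7)) = -54*(100 + 47/84) = -54*8447/84 = -76023/14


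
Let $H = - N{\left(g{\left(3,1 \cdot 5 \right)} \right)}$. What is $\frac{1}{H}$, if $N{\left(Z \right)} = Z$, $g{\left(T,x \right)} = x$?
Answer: $- \frac{1}{5} \approx -0.2$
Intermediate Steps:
$H = -5$ ($H = - 1 \cdot 5 = \left(-1\right) 5 = -5$)
$\frac{1}{H} = \frac{1}{-5} = - \frac{1}{5}$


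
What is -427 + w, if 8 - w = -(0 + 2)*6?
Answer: -407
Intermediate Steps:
w = 20 (w = 8 - (-(0 + 2))*6 = 8 - (-1*2)*6 = 8 - (-2)*6 = 8 - 1*(-12) = 8 + 12 = 20)
-427 + w = -427 + 20 = -407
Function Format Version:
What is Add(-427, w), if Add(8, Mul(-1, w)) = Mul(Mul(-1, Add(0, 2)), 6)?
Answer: -407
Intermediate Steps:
w = 20 (w = Add(8, Mul(-1, Mul(Mul(-1, Add(0, 2)), 6))) = Add(8, Mul(-1, Mul(Mul(-1, 2), 6))) = Add(8, Mul(-1, Mul(-2, 6))) = Add(8, Mul(-1, -12)) = Add(8, 12) = 20)
Add(-427, w) = Add(-427, 20) = -407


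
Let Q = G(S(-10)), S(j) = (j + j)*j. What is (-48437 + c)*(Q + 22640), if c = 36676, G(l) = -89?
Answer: -265222311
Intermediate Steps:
S(j) = 2*j**2 (S(j) = (2*j)*j = 2*j**2)
Q = -89
(-48437 + c)*(Q + 22640) = (-48437 + 36676)*(-89 + 22640) = -11761*22551 = -265222311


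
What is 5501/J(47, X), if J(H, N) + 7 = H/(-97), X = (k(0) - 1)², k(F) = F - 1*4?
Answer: -533597/726 ≈ -734.98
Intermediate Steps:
k(F) = -4 + F (k(F) = F - 4 = -4 + F)
X = 25 (X = ((-4 + 0) - 1)² = (-4 - 1)² = (-5)² = 25)
J(H, N) = -7 - H/97 (J(H, N) = -7 + H/(-97) = -7 + H*(-1/97) = -7 - H/97)
5501/J(47, X) = 5501/(-7 - 1/97*47) = 5501/(-7 - 47/97) = 5501/(-726/97) = 5501*(-97/726) = -533597/726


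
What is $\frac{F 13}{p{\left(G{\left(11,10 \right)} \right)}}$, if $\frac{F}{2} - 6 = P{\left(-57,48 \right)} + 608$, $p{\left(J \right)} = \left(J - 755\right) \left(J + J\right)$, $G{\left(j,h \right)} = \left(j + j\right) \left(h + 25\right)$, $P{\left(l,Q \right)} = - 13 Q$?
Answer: $- \frac{13}{1155} \approx -0.011255$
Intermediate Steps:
$G{\left(j,h \right)} = 2 j \left(25 + h\right)$
$p{\left(J \right)} = 2 J \left(-755 + J\right)$ ($p{\left(J \right)} = \left(-755 + J\right) 2 J = 2 J \left(-755 + J\right)$)
$F = -20$ ($F = 12 + 2 \left(\left(-13\right) 48 + 608\right) = 12 + 2 \left(-624 + 608\right) = 12 + 2 \left(-16\right) = 12 - 32 = -20$)
$\frac{F 13}{p{\left(G{\left(11,10 \right)} \right)}} = \frac{\left(-20\right) 13}{2 \cdot 2 \cdot 11 \left(25 + 10\right) \left(-755 + 2 \cdot 11 \left(25 + 10\right)\right)} = - \frac{260}{2 \cdot 2 \cdot 11 \cdot 35 \left(-755 + 2 \cdot 11 \cdot 35\right)} = - \frac{260}{2 \cdot 770 \left(-755 + 770\right)} = - \frac{260}{2 \cdot 770 \cdot 15} = - \frac{260}{23100} = \left(-260\right) \frac{1}{23100} = - \frac{13}{1155}$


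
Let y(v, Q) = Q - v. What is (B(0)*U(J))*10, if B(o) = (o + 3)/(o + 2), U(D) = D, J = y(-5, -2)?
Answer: 45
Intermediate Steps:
J = 3 (J = -2 - 1*(-5) = -2 + 5 = 3)
B(o) = (3 + o)/(2 + o)
(B(0)*U(J))*10 = (((3 + 0)/(2 + 0))*3)*10 = ((3/2)*3)*10 = (9/2)*10 = 45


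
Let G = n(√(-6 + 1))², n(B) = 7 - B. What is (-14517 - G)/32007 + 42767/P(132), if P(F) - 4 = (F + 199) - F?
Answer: 1365887486/6497421 + 14*I*√5/32007 ≈ 210.22 + 0.00097807*I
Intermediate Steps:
G = (7 - I*√5)² (G = (7 - √(-6 + 1))² = (7 - √(-5))² = (7 - I*√5)² ≈ 44.0 - 31.305*I)
P(F) = 203 (P(F) = 4 + ((F + 199) - F) = 4 + ((199 + F) - F) = 4 + 199 = 203)
(-14517 - G)/32007 + 42767/P(132) = (-14517 - (7 - I*√5)²)/32007 + 42767/203 = (-14517 - (7 - I*√5)²)*(1/32007) + 42767*(1/203) = (-4839/10669 - (7 - I*√5)²/32007) + 42767/203 = 455298806/2165807 - (7 - I*√5)²/32007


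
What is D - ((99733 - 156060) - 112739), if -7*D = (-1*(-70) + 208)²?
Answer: 1106178/7 ≈ 1.5803e+5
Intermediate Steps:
D = -77284/7 (D = -(-1*(-70) + 208)²/7 = -(70 + 208)²/7 = -⅐*278² = -⅐*77284 = -77284/7 ≈ -11041.)
D - ((99733 - 156060) - 112739) = -77284/7 - ((99733 - 156060) - 112739) = -77284/7 - (-56327 - 112739) = -77284/7 - 1*(-169066) = -77284/7 + 169066 = 1106178/7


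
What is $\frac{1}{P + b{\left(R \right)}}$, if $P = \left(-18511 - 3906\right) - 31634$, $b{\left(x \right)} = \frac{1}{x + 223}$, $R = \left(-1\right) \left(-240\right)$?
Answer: $- \frac{463}{25025612} \approx -1.8501 \cdot 10^{-5}$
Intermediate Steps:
$R = 240$
$b{\left(x \right)} = \frac{1}{223 + x}$
$P = -54051$ ($P = -22417 - 31634 = -54051$)
$\frac{1}{P + b{\left(R \right)}} = \frac{1}{-54051 + \frac{1}{223 + 240}} = \frac{1}{-54051 + \frac{1}{463}} = \frac{1}{- \frac{25025612}{463}} = - \frac{463}{25025612}$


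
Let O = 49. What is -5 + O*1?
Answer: 44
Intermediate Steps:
-5 + O*1 = -5 + 49*1 = -5 + 49 = 44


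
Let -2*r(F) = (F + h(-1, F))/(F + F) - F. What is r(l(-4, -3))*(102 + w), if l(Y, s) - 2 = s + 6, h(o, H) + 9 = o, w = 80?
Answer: 1001/2 ≈ 500.50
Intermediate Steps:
h(o, H) = -9 + o
l(Y, s) = 8 + s (l(Y, s) = 2 + (s + 6) = 2 + (6 + s) = 8 + s)
r(F) = F/2 - (-10 + F)/(4*F) (r(F) = -((F + (-9 - 1))/(F + F) - F)/2 = -((F - 10)/((2*F)) - F)/2 = -((-10 + F)*(1/(2*F)) - F)/2 = -((-10 + F)/(2*F) - F)/2 = -(-F + (-10 + F)/(2*F))/2 = F/2 - (-10 + F)/(4*F))
r(l(-4, -3))*(102 + w) = ((10 + (8 - 3)*(-1 + 2*(8 - 3)))/(4*(8 - 3)))*(102 + 80) = ((¼)*(10 + 5*(-1 + 2*5))/5)*182 = ((¼)*(⅕)*(10 + 5*(-1 + 10)))*182 = ((¼)*(⅕)*(10 + 5*9))*182 = ((¼)*(⅕)*(10 + 45))*182 = ((¼)*(⅕)*55)*182 = (11/4)*182 = 1001/2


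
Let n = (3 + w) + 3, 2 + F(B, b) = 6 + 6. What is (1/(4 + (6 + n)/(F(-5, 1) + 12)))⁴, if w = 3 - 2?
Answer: 234256/104060401 ≈ 0.0022512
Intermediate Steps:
F(B, b) = 10 (F(B, b) = -2 + (6 + 6) = -2 + 12 = 10)
w = 1
n = 7 (n = (3 + 1) + 3 = 4 + 3 = 7)
(1/(4 + (6 + n)/(F(-5, 1) + 12)))⁴ = (1/(4 + (6 + 7)/(10 + 12)))⁴ = (1/(4 + 13/22))⁴ = (1/(101/22))⁴ = (22/101)⁴ = 234256/104060401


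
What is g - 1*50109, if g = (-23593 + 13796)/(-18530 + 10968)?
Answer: -378914461/7562 ≈ -50108.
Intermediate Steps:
g = 9797/7562 (g = -9797/(-7562) = -9797*(-1/7562) = 9797/7562 ≈ 1.2956)
g - 1*50109 = 9797/7562 - 1*50109 = 9797/7562 - 50109 = -378914461/7562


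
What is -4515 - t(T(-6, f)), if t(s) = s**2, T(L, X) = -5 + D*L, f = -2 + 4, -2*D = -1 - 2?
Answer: -4711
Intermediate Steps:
D = 3/2 (D = -(-1 - 2)/2 = -1/2*(-3) = 3/2 ≈ 1.5000)
f = 2
T(L, X) = -5 + 3*L/2
-4515 - t(T(-6, f)) = -4515 - (-5 + (3/2)*(-6))**2 = -4515 - (-5 - 9)**2 = -4515 - 1*(-14)**2 = -4515 - 1*196 = -4515 - 196 = -4711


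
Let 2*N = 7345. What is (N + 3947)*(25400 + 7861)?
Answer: 506864379/2 ≈ 2.5343e+8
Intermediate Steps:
N = 7345/2 (N = (½)*7345 = 7345/2 ≈ 3672.5)
(N + 3947)*(25400 + 7861) = (7345/2 + 3947)*(25400 + 7861) = (15239/2)*33261 = 506864379/2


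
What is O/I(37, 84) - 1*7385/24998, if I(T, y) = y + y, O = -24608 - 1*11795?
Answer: -455621437/2099832 ≈ -216.98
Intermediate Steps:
O = -36403 (O = -24608 - 11795 = -36403)
I(T, y) = 2*y
O/I(37, 84) - 1*7385/24998 = -36403/(2*84) - 1*7385/24998 = -36403/168 - 7385*1/24998 = -36403*1/168 - 7385/24998 = -36403/168 - 7385/24998 = -455621437/2099832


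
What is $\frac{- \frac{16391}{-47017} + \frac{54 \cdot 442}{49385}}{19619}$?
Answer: $\frac{113627723}{2679649049315} \approx 4.2404 \cdot 10^{-5}$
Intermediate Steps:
$\frac{- \frac{16391}{-47017} + \frac{54 \cdot 442}{49385}}{19619} = \left(\left(-16391\right) \left(- \frac{1}{47017}\right) + 23868 \cdot \frac{1}{49385}\right) \frac{1}{19619} = \left(\frac{16391}{47017} + \frac{1404}{2905}\right) \frac{1}{19619} = \frac{113627723}{136584385} \cdot \frac{1}{19619} = \frac{113627723}{2679649049315}$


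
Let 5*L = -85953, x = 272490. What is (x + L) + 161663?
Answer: 2084812/5 ≈ 4.1696e+5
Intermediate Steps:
L = -85953/5 (L = (1/5)*(-85953) = -85953/5 ≈ -17191.)
(x + L) + 161663 = (272490 - 85953/5) + 161663 = 1276497/5 + 161663 = 2084812/5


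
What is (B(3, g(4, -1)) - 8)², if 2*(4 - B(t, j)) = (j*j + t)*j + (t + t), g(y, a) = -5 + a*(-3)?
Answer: 0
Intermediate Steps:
g(y, a) = -5 - 3*a
B(t, j) = 4 - t - j*(t + j²)/2 (B(t, j) = 4 - ((j*j + t)*j + (t + t))/2 = 4 - ((j² + t)*j + 2*t)/2 = 4 - ((t + j²)*j + 2*t)/2 = 4 - (j*(t + j²) + 2*t)/2 = 4 - (2*t + j*(t + j²))/2 = 4 + (-t - j*(t + j²)/2) = 4 - t - j*(t + j²)/2)
(B(3, g(4, -1)) - 8)² = ((4 - 1*3 - (-5 - 3*(-1))³/2 - ½*(-5 - 3*(-1))*3) - 8)² = ((4 - 3 - (-5 + 3)³/2 - ½*(-5 + 3)*3) - 8)² = ((4 - 3 - ½*(-2)³ - ½*(-2)*3) - 8)² = ((4 - 3 - ½*(-8) + 3) - 8)² = ((4 - 3 + 4 + 3) - 8)² = (8 - 8)² = 0² = 0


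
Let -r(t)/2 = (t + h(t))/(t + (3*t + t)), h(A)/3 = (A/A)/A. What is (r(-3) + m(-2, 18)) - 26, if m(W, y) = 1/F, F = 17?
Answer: -6751/255 ≈ -26.475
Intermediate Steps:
h(A) = 3/A (h(A) = 3*((A/A)/A) = 3*(1/A) = 3/A)
m(W, y) = 1/17
r(t) = -2*(t + 3/t)/(5*t) (r(t) = -2*(t + 3/t)/(t + (3*t + t)) = -2*(t + 3/t)/(t + 4*t) = -2*(t + 3/t)/(5*t))
(r(-3) + m(-2, 18)) - 26 = ((-2/5 - 6/5/(-3)**2) + 1/17) - 26 = ((-2/5 - 6/5*1/9) + 1/17) - 26 = ((-2/5 - 2/15) + 1/17) - 26 = (-8/15 + 1/17) - 26 = -121/255 - 26 = -6751/255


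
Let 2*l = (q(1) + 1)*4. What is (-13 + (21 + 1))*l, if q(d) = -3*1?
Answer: -36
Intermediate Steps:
q(d) = -3
l = -4 (l = ((-3 + 1)*4)/2 = (-2*4)/2 = (1/2)*(-8) = -4)
(-13 + (21 + 1))*l = (-13 + (21 + 1))*(-4) = (-13 + 22)*(-4) = 9*(-4) = -36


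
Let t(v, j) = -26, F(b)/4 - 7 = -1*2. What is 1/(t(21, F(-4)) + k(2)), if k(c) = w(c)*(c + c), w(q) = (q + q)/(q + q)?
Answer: -1/22 ≈ -0.045455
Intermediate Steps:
F(b) = 20 (F(b) = 28 + 4*(-1*2) = 28 + 4*(-2) = 28 - 8 = 20)
w(q) = 1 (w(q) = (2*q)/((2*q)) = (2*q)*(1/(2*q)) = 1)
k(c) = 2*c (k(c) = 1*(c + c) = 1*(2*c) = 2*c)
1/(t(21, F(-4)) + k(2)) = 1/(-26 + 2*2) = 1/(-26 + 4) = 1/(-22) = -1/22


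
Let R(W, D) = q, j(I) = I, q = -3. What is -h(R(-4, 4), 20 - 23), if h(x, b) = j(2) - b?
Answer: -5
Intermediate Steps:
R(W, D) = -3
h(x, b) = 2 - b
-h(R(-4, 4), 20 - 23) = -(2 - (20 - 23)) = -(2 - 1*(-3)) = -(2 + 3) = -1*5 = -5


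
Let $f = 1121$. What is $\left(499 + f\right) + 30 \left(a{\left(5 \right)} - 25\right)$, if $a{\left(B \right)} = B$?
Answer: $1020$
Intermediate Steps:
$\left(499 + f\right) + 30 \left(a{\left(5 \right)} - 25\right) = \left(499 + 1121\right) + 30 \left(5 - 25\right) = 1620 + 30 \left(-20\right) = 1620 - 600 = 1020$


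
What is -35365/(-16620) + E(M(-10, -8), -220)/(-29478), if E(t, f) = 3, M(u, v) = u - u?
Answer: 34747987/16330812 ≈ 2.1278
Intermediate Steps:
M(u, v) = 0
-35365/(-16620) + E(M(-10, -8), -220)/(-29478) = -35365/(-16620) + 3/(-29478) = -35365*(-1/16620) + 3*(-1/29478) = 7073/3324 - 1/9826 = 34747987/16330812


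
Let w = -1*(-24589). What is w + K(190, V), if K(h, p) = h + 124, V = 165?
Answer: 24903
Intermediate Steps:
K(h, p) = 124 + h
w = 24589
w + K(190, V) = 24589 + (124 + 190) = 24589 + 314 = 24903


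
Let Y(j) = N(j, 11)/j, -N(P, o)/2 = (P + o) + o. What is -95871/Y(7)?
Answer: 671097/58 ≈ 11571.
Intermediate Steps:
N(P, o) = -4*o - 2*P (N(P, o) = -2*((P + o) + o) = -2*(P + 2*o) = -4*o - 2*P)
Y(j) = (-44 - 2*j)/j (Y(j) = (-4*11 - 2*j)/j = (-44 - 2*j)/j)
-95871/Y(7) = -95871/(-2 - 44/7) = -95871/(-58/7) = -95871*(-7/58) = 671097/58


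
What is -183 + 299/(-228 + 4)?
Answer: -41291/224 ≈ -184.33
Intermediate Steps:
-183 + 299/(-228 + 4) = -183 + 299/(-224) = -183 - 1/224*299 = -183 - 299/224 = -41291/224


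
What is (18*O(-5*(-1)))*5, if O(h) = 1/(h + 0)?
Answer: 18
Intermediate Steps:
O(h) = 1/h
(18*O(-5*(-1)))*5 = (18/((-5*(-1))))*5 = (18/5)*5 = 18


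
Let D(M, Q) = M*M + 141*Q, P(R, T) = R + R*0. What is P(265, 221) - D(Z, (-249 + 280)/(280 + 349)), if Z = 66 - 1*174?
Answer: -7174342/629 ≈ -11406.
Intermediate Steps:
P(R, T) = R (P(R, T) = R + 0 = R)
Z = -108 (Z = 66 - 174 = -108)
D(M, Q) = M² + 141*Q
P(265, 221) - D(Z, (-249 + 280)/(280 + 349)) = 265 - ((-108)² + 141*((-249 + 280)/(280 + 349))) = 265 - (11664 + 141*(31/629)) = 265 - (11664 + 4371/629) = 265 - 1*7341027/629 = 265 - 7341027/629 = -7174342/629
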